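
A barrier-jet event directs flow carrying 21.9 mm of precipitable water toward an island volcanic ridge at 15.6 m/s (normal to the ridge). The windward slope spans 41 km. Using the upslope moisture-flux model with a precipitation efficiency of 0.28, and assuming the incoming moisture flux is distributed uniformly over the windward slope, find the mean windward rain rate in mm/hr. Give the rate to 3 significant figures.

Incoming column moisture flux per unit ridge length: F = V × PW = 15.6 × 21.9 = 341.64 mm·m/s.
Spread over the 41 km slope with efficiency ε = 0.28: R = ε·F/W = 0.28 × 341.64 / 41000 m = 2.333e-03 mm/s.
R = 2.333e-03 × 3600 = 8.40 mm/hr.

R ≈ 8.40 mm/hr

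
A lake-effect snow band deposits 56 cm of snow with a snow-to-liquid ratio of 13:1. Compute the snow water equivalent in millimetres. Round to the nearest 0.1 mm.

SWE = snow depth / ratio = 56 cm / 13 = 4.308 cm = 43.1 mm.

SWE ≈ 43.1 mm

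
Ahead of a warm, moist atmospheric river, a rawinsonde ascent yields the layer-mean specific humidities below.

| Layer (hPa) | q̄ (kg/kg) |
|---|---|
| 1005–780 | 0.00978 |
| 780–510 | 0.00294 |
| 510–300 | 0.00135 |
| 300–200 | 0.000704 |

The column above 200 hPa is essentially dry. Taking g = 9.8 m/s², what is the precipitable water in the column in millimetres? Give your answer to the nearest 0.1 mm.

PW ≈ 34.2 mm

Precipitable water is the column-integrated vapour mass per unit area: PW = (1/g) Σ q̄ Δp, with q in kg/kg and Δp in Pa (1 kg/m² of water = 1 mm).
Layer 1005–780 hPa: Δp = 225 hPa = 22500 Pa, q̄ = 0.00978 kg/kg → 0.00978 × 22500 / 9.8 = 22.45 mm
Layer 780–510 hPa: Δp = 270 hPa = 27000 Pa, q̄ = 0.00294 kg/kg → 0.00294 × 27000 / 9.8 = 8.10 mm
Layer 510–300 hPa: Δp = 210 hPa = 21000 Pa, q̄ = 0.00135 kg/kg → 0.00135 × 21000 / 9.8 = 2.89 mm
Layer 300–200 hPa: Δp = 100 hPa = 10000 Pa, q̄ = 0.000704 kg/kg → 0.000704 × 10000 / 9.8 = 0.72 mm
PW = 22.45 + 8.10 + 2.89 + 0.72 = 34.16 ≈ 34.2 mm.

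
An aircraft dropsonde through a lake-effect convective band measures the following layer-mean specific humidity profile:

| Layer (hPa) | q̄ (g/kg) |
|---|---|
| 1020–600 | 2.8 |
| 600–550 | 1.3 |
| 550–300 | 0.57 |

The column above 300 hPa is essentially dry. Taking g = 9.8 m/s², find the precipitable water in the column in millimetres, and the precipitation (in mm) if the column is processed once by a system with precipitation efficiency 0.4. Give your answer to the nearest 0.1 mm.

PW ≈ 14.1 mm; precipitation ≈ 5.6 mm

Precipitable water is the column-integrated vapour mass per unit area: PW = (1/g) Σ q̄ Δp, with q in kg/kg and Δp in Pa (1 kg/m² of water = 1 mm).
Layer 1020–600 hPa: Δp = 420 hPa = 42000 Pa, q̄ = 0.0028 kg/kg → 0.0028 × 42000 / 9.8 = 12.00 mm
Layer 600–550 hPa: Δp = 50 hPa = 5000 Pa, q̄ = 0.0013 kg/kg → 0.0013 × 5000 / 9.8 = 0.66 mm
Layer 550–300 hPa: Δp = 250 hPa = 25000 Pa, q̄ = 0.00057 kg/kg → 0.00057 × 25000 / 9.8 = 1.45 mm
PW = 12.00 + 0.66 + 1.45 = 14.11 ≈ 14.1 mm.
Precipitation = ε × PW = 0.4 × 14.1 = 5.6 mm.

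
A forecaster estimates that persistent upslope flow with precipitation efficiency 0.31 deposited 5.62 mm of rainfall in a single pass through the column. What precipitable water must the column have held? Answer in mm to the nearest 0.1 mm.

PW ≈ 18.1 mm

PW = rainfall / ε = 5.62 / 0.31 = 18.1 mm.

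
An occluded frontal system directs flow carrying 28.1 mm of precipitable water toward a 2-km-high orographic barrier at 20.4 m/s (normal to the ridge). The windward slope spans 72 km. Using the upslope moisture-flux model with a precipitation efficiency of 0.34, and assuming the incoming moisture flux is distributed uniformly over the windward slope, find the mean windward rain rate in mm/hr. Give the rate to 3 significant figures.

Incoming column moisture flux per unit ridge length: F = V × PW = 20.4 × 28.1 = 573.24 mm·m/s.
Spread over the 72 km slope with efficiency ε = 0.34: R = ε·F/W = 0.34 × 573.24 / 72000 m = 2.707e-03 mm/s.
R = 2.707e-03 × 3600 = 9.75 mm/hr.

R ≈ 9.75 mm/hr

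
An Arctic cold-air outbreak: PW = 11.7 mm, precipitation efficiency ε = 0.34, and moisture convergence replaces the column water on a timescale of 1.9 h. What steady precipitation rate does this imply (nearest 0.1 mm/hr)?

Each overturning extracts ε × PW = 0.34 × 11.7 = 3.978 mm.
Rate = ε·PW / τ = 3.978 / 1.9 h = 2.1 mm/hr.

R ≈ 2.1 mm/hr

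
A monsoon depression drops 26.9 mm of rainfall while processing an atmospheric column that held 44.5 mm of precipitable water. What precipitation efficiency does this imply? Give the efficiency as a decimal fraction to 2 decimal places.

ε ≈ 0.60

ε = rainfall / PW = 26.9 / 44.5 = 0.60.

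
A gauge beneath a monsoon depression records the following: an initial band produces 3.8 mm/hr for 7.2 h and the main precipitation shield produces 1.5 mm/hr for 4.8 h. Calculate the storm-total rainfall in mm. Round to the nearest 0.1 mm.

total ≈ 34.6 mm

Total = Σ Rᵢ Δtᵢ = 3.8 × 7.2 + 1.5 × 4.8
      = 27.36 + 7.2 = 34.6 mm.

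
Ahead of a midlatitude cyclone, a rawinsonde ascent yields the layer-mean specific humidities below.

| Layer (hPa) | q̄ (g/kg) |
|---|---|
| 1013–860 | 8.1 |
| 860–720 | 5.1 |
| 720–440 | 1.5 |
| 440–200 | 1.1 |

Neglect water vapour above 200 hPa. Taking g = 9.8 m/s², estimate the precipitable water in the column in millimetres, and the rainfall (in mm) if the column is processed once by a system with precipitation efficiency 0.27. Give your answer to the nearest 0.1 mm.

Precipitable water is the column-integrated vapour mass per unit area: PW = (1/g) Σ q̄ Δp, with q in kg/kg and Δp in Pa (1 kg/m² of water = 1 mm).
Layer 1013–860 hPa: Δp = 153 hPa = 15300 Pa, q̄ = 0.0081 kg/kg → 0.0081 × 15300 / 9.8 = 12.65 mm
Layer 860–720 hPa: Δp = 140 hPa = 14000 Pa, q̄ = 0.0051 kg/kg → 0.0051 × 14000 / 9.8 = 7.29 mm
Layer 720–440 hPa: Δp = 280 hPa = 28000 Pa, q̄ = 0.0015 kg/kg → 0.0015 × 28000 / 9.8 = 4.29 mm
Layer 440–200 hPa: Δp = 240 hPa = 24000 Pa, q̄ = 0.0011 kg/kg → 0.0011 × 24000 / 9.8 = 2.69 mm
PW = 12.65 + 7.29 + 4.29 + 2.69 = 26.92 ≈ 26.9 mm.
Rainfall = ε × PW = 0.27 × 26.9 = 7.3 mm.

PW ≈ 26.9 mm; rainfall ≈ 7.3 mm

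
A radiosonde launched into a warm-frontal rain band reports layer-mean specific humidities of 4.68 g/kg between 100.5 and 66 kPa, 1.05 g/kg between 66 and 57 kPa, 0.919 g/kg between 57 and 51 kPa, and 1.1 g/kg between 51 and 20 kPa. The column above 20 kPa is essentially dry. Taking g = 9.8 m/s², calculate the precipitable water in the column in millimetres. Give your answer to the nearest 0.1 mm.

Precipitable water is the column-integrated vapour mass per unit area: PW = (1/g) Σ q̄ Δp, with q in kg/kg and Δp in Pa (1 kg/m² of water = 1 mm).
Layer 100.5–66 kPa: Δp = 345 hPa = 34500 Pa, q̄ = 0.00468 kg/kg → 0.00468 × 34500 / 9.8 = 16.48 mm
Layer 66–57 kPa: Δp = 90 hPa = 9000 Pa, q̄ = 0.00105 kg/kg → 0.00105 × 9000 / 9.8 = 0.96 mm
Layer 57–51 kPa: Δp = 60 hPa = 6000 Pa, q̄ = 0.000919 kg/kg → 0.000919 × 6000 / 9.8 = 0.56 mm
Layer 51–20 kPa: Δp = 310 hPa = 31000 Pa, q̄ = 0.0011 kg/kg → 0.0011 × 31000 / 9.8 = 3.48 mm
PW = 16.48 + 0.96 + 0.56 + 3.48 = 21.48 ≈ 21.5 mm.

PW ≈ 21.5 mm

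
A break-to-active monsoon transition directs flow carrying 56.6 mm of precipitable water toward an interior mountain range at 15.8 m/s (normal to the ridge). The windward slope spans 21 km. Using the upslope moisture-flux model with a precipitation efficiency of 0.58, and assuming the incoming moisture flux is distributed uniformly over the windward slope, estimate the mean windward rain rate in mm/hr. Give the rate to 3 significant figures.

Incoming column moisture flux per unit ridge length: F = V × PW = 15.8 × 56.6 = 894.28 mm·m/s.
Spread over the 21 km slope with efficiency ε = 0.58: R = ε·F/W = 0.58 × 894.28 / 21000 m = 2.470e-02 mm/s.
R = 2.470e-02 × 3600 = 88.9 mm/hr.

R ≈ 88.9 mm/hr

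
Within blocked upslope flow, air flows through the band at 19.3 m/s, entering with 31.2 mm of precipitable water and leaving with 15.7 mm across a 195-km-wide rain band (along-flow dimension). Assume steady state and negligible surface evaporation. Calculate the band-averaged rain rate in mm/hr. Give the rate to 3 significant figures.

R ≈ 5.52 mm/hr

Column moisture flux per unit crosswind length is F = V × PW.
Inflow: F_in = 19.3 × 31.2 = 602.16 mm·m/s
Outflow: F_out = 19.3 × 15.7 = 303.01 mm·m/s
Steady-state rate R = (F_in − F_out)/L = (602.16 − 303.01) / 195000 m = 1.534e-03 mm/s.
R = 1.534e-03 × 3600 = 5.52 mm/hr.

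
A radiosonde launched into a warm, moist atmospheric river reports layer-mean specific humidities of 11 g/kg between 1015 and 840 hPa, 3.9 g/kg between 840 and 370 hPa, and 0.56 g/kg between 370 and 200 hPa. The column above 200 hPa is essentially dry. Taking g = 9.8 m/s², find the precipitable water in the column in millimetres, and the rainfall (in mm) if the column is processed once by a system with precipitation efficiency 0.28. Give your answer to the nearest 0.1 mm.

PW ≈ 39.3 mm; rainfall ≈ 11.0 mm

Precipitable water is the column-integrated vapour mass per unit area: PW = (1/g) Σ q̄ Δp, with q in kg/kg and Δp in Pa (1 kg/m² of water = 1 mm).
Layer 1015–840 hPa: Δp = 175 hPa = 17500 Pa, q̄ = 0.011 kg/kg → 0.011 × 17500 / 9.8 = 19.64 mm
Layer 840–370 hPa: Δp = 470 hPa = 47000 Pa, q̄ = 0.0039 kg/kg → 0.0039 × 47000 / 9.8 = 18.70 mm
Layer 370–200 hPa: Δp = 170 hPa = 17000 Pa, q̄ = 0.00056 kg/kg → 0.00056 × 17000 / 9.8 = 0.97 mm
PW = 19.64 + 18.70 + 0.97 = 39.31 ≈ 39.3 mm.
Rainfall = ε × PW = 0.28 × 39.3 = 11.0 mm.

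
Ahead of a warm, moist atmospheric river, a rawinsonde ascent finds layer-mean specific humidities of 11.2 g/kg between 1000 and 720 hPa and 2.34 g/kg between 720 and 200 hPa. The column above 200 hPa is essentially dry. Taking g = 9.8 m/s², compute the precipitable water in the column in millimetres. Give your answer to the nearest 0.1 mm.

Precipitable water is the column-integrated vapour mass per unit area: PW = (1/g) Σ q̄ Δp, with q in kg/kg and Δp in Pa (1 kg/m² of water = 1 mm).
Layer 1000–720 hPa: Δp = 280 hPa = 28000 Pa, q̄ = 0.0112 kg/kg → 0.0112 × 28000 / 9.8 = 32.00 mm
Layer 720–200 hPa: Δp = 520 hPa = 52000 Pa, q̄ = 0.00234 kg/kg → 0.00234 × 52000 / 9.8 = 12.42 mm
PW = 32.00 + 12.42 = 44.42 ≈ 44.4 mm.

PW ≈ 44.4 mm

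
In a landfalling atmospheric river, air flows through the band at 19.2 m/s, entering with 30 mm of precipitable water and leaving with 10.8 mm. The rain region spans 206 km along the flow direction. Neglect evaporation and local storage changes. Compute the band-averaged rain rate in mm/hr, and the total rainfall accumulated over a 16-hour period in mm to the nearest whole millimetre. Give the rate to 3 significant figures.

Column moisture flux per unit crosswind length is F = V × PW.
Inflow: F_in = 19.2 × 30 = 576 mm·m/s
Outflow: F_out = 19.2 × 10.8 = 207.36 mm·m/s
Steady-state rate R = (F_in − F_out)/L = (576 − 207.36) / 206000 m = 1.790e-03 mm/s.
R = 1.790e-03 × 3600 = 6.44 mm/hr.
Over 16 h: total = 6.44 × 16 = 103.04 ≈ 103 mm.

R ≈ 6.44 mm/hr; total ≈ 103 mm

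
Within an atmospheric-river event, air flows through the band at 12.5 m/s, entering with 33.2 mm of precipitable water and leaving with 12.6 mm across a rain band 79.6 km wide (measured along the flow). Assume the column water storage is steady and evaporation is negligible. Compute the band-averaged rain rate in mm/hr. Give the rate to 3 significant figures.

R ≈ 11.6 mm/hr

Column moisture flux per unit crosswind length is F = V × PW.
Inflow: F_in = 12.5 × 33.2 = 415 mm·m/s
Outflow: F_out = 12.5 × 12.6 = 157.5 mm·m/s
Steady-state rate R = (F_in − F_out)/L = (415 − 157.5) / 79600 m = 3.235e-03 mm/s.
R = 3.235e-03 × 3600 = 11.6 mm/hr.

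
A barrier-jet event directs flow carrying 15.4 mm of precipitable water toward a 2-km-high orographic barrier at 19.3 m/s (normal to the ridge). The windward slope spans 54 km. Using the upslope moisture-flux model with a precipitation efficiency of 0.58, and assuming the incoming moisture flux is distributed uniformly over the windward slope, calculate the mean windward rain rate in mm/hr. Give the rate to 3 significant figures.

R ≈ 11.5 mm/hr

Incoming column moisture flux per unit ridge length: F = V × PW = 19.3 × 15.4 = 297.22 mm·m/s.
Spread over the 54 km slope with efficiency ε = 0.58: R = ε·F/W = 0.58 × 297.22 / 54000 m = 3.192e-03 mm/s.
R = 3.192e-03 × 3600 = 11.5 mm/hr.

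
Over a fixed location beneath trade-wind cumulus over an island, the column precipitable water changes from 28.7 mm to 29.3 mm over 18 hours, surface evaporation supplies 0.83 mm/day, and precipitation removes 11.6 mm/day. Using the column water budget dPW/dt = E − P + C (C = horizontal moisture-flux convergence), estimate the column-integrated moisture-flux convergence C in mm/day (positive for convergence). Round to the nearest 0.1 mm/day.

dPW/dt = (29.3 − 28.7) mm / (18/24 day) = +0.800 mm/day.
C = dPW/dt − E + P = (+0.800) − 0.83 + 11.6 = 11.6 mm/day.

C ≈ 11.6 mm/day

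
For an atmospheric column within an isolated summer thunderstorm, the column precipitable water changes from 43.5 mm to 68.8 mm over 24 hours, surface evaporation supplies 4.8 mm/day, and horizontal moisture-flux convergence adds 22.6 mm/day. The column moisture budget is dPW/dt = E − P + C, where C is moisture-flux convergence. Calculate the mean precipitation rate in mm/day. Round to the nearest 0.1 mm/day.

dPW/dt = (68.8 − 43.5) mm / (24/24 day) = +25.300 mm/day.
P = E + C − dPW/dt = 4.8 + (22.6) − (+25.300) = 2.1 mm/day.

P ≈ 2.1 mm/day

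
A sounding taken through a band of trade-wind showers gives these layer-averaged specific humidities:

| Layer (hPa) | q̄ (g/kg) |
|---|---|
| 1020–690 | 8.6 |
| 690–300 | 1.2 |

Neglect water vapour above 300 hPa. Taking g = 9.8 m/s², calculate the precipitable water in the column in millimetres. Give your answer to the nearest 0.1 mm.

PW ≈ 33.7 mm

Precipitable water is the column-integrated vapour mass per unit area: PW = (1/g) Σ q̄ Δp, with q in kg/kg and Δp in Pa (1 kg/m² of water = 1 mm).
Layer 1020–690 hPa: Δp = 330 hPa = 33000 Pa, q̄ = 0.0086 kg/kg → 0.0086 × 33000 / 9.8 = 28.96 mm
Layer 690–300 hPa: Δp = 390 hPa = 39000 Pa, q̄ = 0.0012 kg/kg → 0.0012 × 39000 / 9.8 = 4.78 mm
PW = 28.96 + 4.78 = 33.74 ≈ 33.7 mm.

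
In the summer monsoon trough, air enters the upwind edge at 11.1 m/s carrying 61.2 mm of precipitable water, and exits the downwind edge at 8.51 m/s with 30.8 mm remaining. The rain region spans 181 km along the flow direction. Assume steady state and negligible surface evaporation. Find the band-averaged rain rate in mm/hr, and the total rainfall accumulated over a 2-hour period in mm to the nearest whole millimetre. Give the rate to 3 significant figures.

R ≈ 8.30 mm/hr; total ≈ 17 mm

Column moisture flux per unit crosswind length is F = V × PW.
Inflow: F_in = 11.1 × 61.2 = 679.32 mm·m/s
Outflow: F_out = 8.51 × 30.8 = 262.108 mm·m/s
Steady-state rate R = (F_in − F_out)/L = (679.32 − 262.108) / 181000 m = 2.305e-03 mm/s.
R = 2.305e-03 × 3600 = 8.30 mm/hr.
Over 2 h: total = 8.30 × 2 = 16.6 ≈ 17 mm.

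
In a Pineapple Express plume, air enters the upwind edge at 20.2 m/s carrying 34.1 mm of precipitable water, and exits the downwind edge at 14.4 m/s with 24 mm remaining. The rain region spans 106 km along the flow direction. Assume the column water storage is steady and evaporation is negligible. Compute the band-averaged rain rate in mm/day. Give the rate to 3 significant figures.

Column moisture flux per unit crosswind length is F = V × PW.
Inflow: F_in = 20.2 × 34.1 = 688.82 mm·m/s
Outflow: F_out = 14.4 × 24 = 345.6 mm·m/s
Steady-state rate R = (F_in − F_out)/L = (688.82 − 345.6) / 106000 m = 3.238e-03 mm/s.
R = 3.238e-03 × 3600 × 24 = 280 mm/day.

R ≈ 280 mm/day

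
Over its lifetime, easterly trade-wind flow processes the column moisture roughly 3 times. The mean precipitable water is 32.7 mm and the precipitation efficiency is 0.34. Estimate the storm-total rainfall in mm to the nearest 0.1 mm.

rainfall ≈ 33.4 mm

Each cycle deposits ε × PW = 0.34 × 32.7 = 11.118 mm.
Over 3 cycles: 3 × 11.118 = 33.4 mm.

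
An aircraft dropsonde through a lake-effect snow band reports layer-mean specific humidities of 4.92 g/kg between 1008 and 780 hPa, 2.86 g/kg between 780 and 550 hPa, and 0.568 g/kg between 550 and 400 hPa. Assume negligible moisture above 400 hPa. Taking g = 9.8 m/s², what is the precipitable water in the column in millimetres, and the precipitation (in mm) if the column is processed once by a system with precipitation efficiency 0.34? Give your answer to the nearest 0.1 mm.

Precipitable water is the column-integrated vapour mass per unit area: PW = (1/g) Σ q̄ Δp, with q in kg/kg and Δp in Pa (1 kg/m² of water = 1 mm).
Layer 1008–780 hPa: Δp = 228 hPa = 22800 Pa, q̄ = 0.00492 kg/kg → 0.00492 × 22800 / 9.8 = 11.45 mm
Layer 780–550 hPa: Δp = 230 hPa = 23000 Pa, q̄ = 0.00286 kg/kg → 0.00286 × 23000 / 9.8 = 6.71 mm
Layer 550–400 hPa: Δp = 150 hPa = 15000 Pa, q̄ = 0.000568 kg/kg → 0.000568 × 15000 / 9.8 = 0.87 mm
PW = 11.45 + 6.71 + 0.87 = 19.03 ≈ 19.0 mm.
Precipitation = ε × PW = 0.34 × 19.0 = 6.5 mm.

PW ≈ 19.0 mm; precipitation ≈ 6.5 mm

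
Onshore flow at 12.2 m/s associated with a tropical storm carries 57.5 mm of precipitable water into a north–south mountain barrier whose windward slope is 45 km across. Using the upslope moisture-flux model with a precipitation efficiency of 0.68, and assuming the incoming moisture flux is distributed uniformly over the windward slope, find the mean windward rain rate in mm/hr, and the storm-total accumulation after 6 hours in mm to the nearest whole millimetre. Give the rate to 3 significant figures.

R ≈ 38.2 mm/hr; total ≈ 229 mm

Incoming column moisture flux per unit ridge length: F = V × PW = 12.2 × 57.5 = 701.5 mm·m/s.
Spread over the 45 km slope with efficiency ε = 0.68: R = ε·F/W = 0.68 × 701.5 / 45000 m = 1.060e-02 mm/s.
R = 1.060e-02 × 3600 = 38.2 mm/hr.
Over 6 h: total = 38.2 × 6 = 229.2 ≈ 229 mm.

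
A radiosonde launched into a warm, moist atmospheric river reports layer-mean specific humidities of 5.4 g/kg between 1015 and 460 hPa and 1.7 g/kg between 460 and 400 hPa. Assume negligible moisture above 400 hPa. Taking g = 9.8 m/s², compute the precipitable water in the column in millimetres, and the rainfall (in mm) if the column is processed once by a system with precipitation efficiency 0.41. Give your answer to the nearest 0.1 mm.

Precipitable water is the column-integrated vapour mass per unit area: PW = (1/g) Σ q̄ Δp, with q in kg/kg and Δp in Pa (1 kg/m² of water = 1 mm).
Layer 1015–460 hPa: Δp = 555 hPa = 55500 Pa, q̄ = 0.0054 kg/kg → 0.0054 × 55500 / 9.8 = 30.58 mm
Layer 460–400 hPa: Δp = 60 hPa = 6000 Pa, q̄ = 0.0017 kg/kg → 0.0017 × 6000 / 9.8 = 1.04 mm
PW = 30.58 + 1.04 = 31.62 ≈ 31.6 mm.
Rainfall = ε × PW = 0.41 × 31.6 = 13.0 mm.

PW ≈ 31.6 mm; rainfall ≈ 13.0 mm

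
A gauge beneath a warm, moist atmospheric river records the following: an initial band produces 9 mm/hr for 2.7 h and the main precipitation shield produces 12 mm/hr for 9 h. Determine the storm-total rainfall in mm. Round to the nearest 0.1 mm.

total ≈ 132.3 mm

Total = Σ Rᵢ Δtᵢ = 9 × 2.7 + 12 × 9
      = 24.3 + 108 = 132.3 mm.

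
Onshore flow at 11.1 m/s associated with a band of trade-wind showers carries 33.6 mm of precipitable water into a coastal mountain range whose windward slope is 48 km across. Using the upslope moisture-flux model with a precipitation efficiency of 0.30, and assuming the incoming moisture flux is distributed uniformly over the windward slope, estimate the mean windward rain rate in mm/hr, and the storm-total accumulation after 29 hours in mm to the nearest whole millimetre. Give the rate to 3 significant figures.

R ≈ 8.39 mm/hr; total ≈ 243 mm

Incoming column moisture flux per unit ridge length: F = V × PW = 11.1 × 33.6 = 372.96 mm·m/s.
Spread over the 48 km slope with efficiency ε = 0.30: R = ε·F/W = 0.30 × 372.96 / 48000 m = 2.331e-03 mm/s.
R = 2.331e-03 × 3600 = 8.39 mm/hr.
Over 29 h: total = 8.39 × 29 = 243.31 ≈ 243 mm.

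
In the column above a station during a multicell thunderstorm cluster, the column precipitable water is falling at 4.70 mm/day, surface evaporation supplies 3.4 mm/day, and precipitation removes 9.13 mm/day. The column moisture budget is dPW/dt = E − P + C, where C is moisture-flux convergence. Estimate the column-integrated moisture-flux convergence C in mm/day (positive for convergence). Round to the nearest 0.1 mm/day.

C ≈ 1.0 mm/day

dPW/dt = -4.70 mm/day.
C = dPW/dt − E + P = (-4.70) − 3.4 + 9.13 = 1.0 mm/day.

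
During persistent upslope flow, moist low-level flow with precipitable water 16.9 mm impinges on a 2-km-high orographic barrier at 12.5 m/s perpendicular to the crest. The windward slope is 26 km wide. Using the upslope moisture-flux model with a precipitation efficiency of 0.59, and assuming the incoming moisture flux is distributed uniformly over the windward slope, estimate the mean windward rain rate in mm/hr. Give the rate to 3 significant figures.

R ≈ 17.3 mm/hr

Incoming column moisture flux per unit ridge length: F = V × PW = 12.5 × 16.9 = 211.25 mm·m/s.
Spread over the 26 km slope with efficiency ε = 0.59: R = ε·F/W = 0.59 × 211.25 / 26000 m = 4.794e-03 mm/s.
R = 4.794e-03 × 3600 = 17.3 mm/hr.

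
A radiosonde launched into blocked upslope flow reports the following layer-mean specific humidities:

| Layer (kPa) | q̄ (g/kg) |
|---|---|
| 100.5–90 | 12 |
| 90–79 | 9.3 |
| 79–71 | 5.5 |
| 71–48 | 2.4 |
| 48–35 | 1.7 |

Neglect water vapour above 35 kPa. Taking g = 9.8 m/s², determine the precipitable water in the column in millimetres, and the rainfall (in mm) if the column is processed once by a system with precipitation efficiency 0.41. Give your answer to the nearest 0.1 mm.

PW ≈ 35.7 mm; rainfall ≈ 14.6 mm

Precipitable water is the column-integrated vapour mass per unit area: PW = (1/g) Σ q̄ Δp, with q in kg/kg and Δp in Pa (1 kg/m² of water = 1 mm).
Layer 100.5–90 kPa: Δp = 105 hPa = 10500 Pa, q̄ = 0.012 kg/kg → 0.012 × 10500 / 9.8 = 12.86 mm
Layer 90–79 kPa: Δp = 110 hPa = 11000 Pa, q̄ = 0.0093 kg/kg → 0.0093 × 11000 / 9.8 = 10.44 mm
Layer 79–71 kPa: Δp = 80 hPa = 8000 Pa, q̄ = 0.0055 kg/kg → 0.0055 × 8000 / 9.8 = 4.49 mm
Layer 71–48 kPa: Δp = 230 hPa = 23000 Pa, q̄ = 0.0024 kg/kg → 0.0024 × 23000 / 9.8 = 5.63 mm
Layer 48–35 kPa: Δp = 130 hPa = 13000 Pa, q̄ = 0.0017 kg/kg → 0.0017 × 13000 / 9.8 = 2.26 mm
PW = 12.86 + 10.44 + 4.49 + 5.63 + 2.26 = 35.68 ≈ 35.7 mm.
Rainfall = ε × PW = 0.41 × 35.7 = 14.6 mm.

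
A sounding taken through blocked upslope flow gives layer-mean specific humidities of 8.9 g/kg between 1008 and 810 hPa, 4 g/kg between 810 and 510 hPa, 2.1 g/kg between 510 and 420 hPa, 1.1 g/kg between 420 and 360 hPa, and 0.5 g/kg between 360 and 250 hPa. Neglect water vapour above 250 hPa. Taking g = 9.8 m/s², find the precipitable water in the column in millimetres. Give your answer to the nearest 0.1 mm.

PW ≈ 33.4 mm

Precipitable water is the column-integrated vapour mass per unit area: PW = (1/g) Σ q̄ Δp, with q in kg/kg and Δp in Pa (1 kg/m² of water = 1 mm).
Layer 1008–810 hPa: Δp = 198 hPa = 19800 Pa, q̄ = 0.0089 kg/kg → 0.0089 × 19800 / 9.8 = 17.98 mm
Layer 810–510 hPa: Δp = 300 hPa = 30000 Pa, q̄ = 0.004 kg/kg → 0.004 × 30000 / 9.8 = 12.24 mm
Layer 510–420 hPa: Δp = 90 hPa = 9000 Pa, q̄ = 0.0021 kg/kg → 0.0021 × 9000 / 9.8 = 1.93 mm
Layer 420–360 hPa: Δp = 60 hPa = 6000 Pa, q̄ = 0.0011 kg/kg → 0.0011 × 6000 / 9.8 = 0.67 mm
Layer 360–250 hPa: Δp = 110 hPa = 11000 Pa, q̄ = 0.0005 kg/kg → 0.0005 × 11000 / 9.8 = 0.56 mm
PW = 17.98 + 12.24 + 1.93 + 0.67 + 0.56 = 33.38 ≈ 33.4 mm.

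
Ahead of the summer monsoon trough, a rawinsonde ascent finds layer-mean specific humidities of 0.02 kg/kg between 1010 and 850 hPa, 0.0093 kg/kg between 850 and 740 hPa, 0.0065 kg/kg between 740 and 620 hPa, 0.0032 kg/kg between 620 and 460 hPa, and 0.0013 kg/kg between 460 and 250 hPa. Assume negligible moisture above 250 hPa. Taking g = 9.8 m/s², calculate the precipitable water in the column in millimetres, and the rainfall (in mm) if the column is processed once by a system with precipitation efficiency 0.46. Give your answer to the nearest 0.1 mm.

PW ≈ 59.1 mm; rainfall ≈ 27.2 mm

Precipitable water is the column-integrated vapour mass per unit area: PW = (1/g) Σ q̄ Δp, with q in kg/kg and Δp in Pa (1 kg/m² of water = 1 mm).
Layer 1010–850 hPa: Δp = 160 hPa = 16000 Pa, q̄ = 0.02 kg/kg → 0.02 × 16000 / 9.8 = 32.65 mm
Layer 850–740 hPa: Δp = 110 hPa = 11000 Pa, q̄ = 0.0093 kg/kg → 0.0093 × 11000 / 9.8 = 10.44 mm
Layer 740–620 hPa: Δp = 120 hPa = 12000 Pa, q̄ = 0.0065 kg/kg → 0.0065 × 12000 / 9.8 = 7.96 mm
Layer 620–460 hPa: Δp = 160 hPa = 16000 Pa, q̄ = 0.0032 kg/kg → 0.0032 × 16000 / 9.8 = 5.22 mm
Layer 460–250 hPa: Δp = 210 hPa = 21000 Pa, q̄ = 0.0013 kg/kg → 0.0013 × 21000 / 9.8 = 2.79 mm
PW = 32.65 + 10.44 + 7.96 + 5.22 + 2.79 = 59.06 ≈ 59.1 mm.
Rainfall = ε × PW = 0.46 × 59.1 = 27.2 mm.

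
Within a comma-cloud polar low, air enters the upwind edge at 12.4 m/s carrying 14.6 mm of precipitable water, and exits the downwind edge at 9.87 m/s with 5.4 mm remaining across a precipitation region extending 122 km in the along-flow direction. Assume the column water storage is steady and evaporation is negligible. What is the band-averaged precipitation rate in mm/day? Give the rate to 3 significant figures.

Column moisture flux per unit crosswind length is F = V × PW.
Inflow: F_in = 12.4 × 14.6 = 181.04 mm·m/s
Outflow: F_out = 9.87 × 5.4 = 53.298 mm·m/s
Steady-state rate R = (F_in − F_out)/L = (181.04 − 53.298) / 122000 m = 1.047e-03 mm/s.
R = 1.047e-03 × 3600 × 24 = 90.5 mm/day.

R ≈ 90.5 mm/day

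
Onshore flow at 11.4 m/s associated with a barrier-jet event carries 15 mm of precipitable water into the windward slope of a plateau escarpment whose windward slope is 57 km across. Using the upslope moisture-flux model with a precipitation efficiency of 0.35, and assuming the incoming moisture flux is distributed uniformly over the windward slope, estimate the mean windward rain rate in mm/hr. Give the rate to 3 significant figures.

Incoming column moisture flux per unit ridge length: F = V × PW = 11.4 × 15 = 171 mm·m/s.
Spread over the 57 km slope with efficiency ε = 0.35: R = ε·F/W = 0.35 × 171 / 57000 m = 1.050e-03 mm/s.
R = 1.050e-03 × 3600 = 3.78 mm/hr.

R ≈ 3.78 mm/hr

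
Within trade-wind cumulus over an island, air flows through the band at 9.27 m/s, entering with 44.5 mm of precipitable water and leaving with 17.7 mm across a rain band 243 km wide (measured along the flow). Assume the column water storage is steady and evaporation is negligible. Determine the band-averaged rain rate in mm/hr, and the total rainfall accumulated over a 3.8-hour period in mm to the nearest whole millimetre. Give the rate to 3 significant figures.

R ≈ 3.68 mm/hr; total ≈ 14 mm

Column moisture flux per unit crosswind length is F = V × PW.
Inflow: F_in = 9.27 × 44.5 = 412.515 mm·m/s
Outflow: F_out = 9.27 × 17.7 = 164.079 mm·m/s
Steady-state rate R = (F_in − F_out)/L = (412.515 − 164.079) / 243000 m = 1.022e-03 mm/s.
R = 1.022e-03 × 3600 = 3.68 mm/hr.
Over 3.8 h: total = 3.68 × 3.8 = 13.984 ≈ 14 mm.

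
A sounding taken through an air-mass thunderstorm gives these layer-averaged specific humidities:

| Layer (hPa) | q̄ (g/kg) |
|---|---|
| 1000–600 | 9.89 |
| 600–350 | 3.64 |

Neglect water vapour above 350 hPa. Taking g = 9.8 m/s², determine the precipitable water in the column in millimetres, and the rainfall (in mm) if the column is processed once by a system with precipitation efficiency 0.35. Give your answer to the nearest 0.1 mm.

PW ≈ 49.7 mm; rainfall ≈ 17.4 mm

Precipitable water is the column-integrated vapour mass per unit area: PW = (1/g) Σ q̄ Δp, with q in kg/kg and Δp in Pa (1 kg/m² of water = 1 mm).
Layer 1000–600 hPa: Δp = 400 hPa = 40000 Pa, q̄ = 0.00989 kg/kg → 0.00989 × 40000 / 9.8 = 40.37 mm
Layer 600–350 hPa: Δp = 250 hPa = 25000 Pa, q̄ = 0.00364 kg/kg → 0.00364 × 25000 / 9.8 = 9.29 mm
PW = 40.37 + 9.29 = 49.66 ≈ 49.7 mm.
Rainfall = ε × PW = 0.35 × 49.7 = 17.4 mm.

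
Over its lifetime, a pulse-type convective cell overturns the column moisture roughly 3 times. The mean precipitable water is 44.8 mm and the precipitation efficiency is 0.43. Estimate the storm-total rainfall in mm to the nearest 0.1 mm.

rainfall ≈ 57.8 mm

Each cycle deposits ε × PW = 0.43 × 44.8 = 19.264 mm.
Over 3 cycles: 3 × 19.264 = 57.8 mm.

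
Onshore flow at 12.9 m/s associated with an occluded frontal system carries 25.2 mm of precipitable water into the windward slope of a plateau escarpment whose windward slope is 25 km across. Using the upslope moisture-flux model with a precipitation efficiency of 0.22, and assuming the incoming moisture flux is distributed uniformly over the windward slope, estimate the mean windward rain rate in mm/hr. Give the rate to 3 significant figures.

R ≈ 10.3 mm/hr

Incoming column moisture flux per unit ridge length: F = V × PW = 12.9 × 25.2 = 325.08 mm·m/s.
Spread over the 25 km slope with efficiency ε = 0.22: R = ε·F/W = 0.22 × 325.08 / 25000 m = 2.861e-03 mm/s.
R = 2.861e-03 × 3600 = 10.3 mm/hr.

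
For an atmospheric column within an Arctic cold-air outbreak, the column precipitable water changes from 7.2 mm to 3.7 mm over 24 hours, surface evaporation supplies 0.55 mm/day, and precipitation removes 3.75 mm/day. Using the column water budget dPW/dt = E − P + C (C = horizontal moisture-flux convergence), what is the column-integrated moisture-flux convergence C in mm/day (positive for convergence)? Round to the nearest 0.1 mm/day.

dPW/dt = (3.7 − 7.2) mm / (24/24 day) = -3.500 mm/day.
C = dPW/dt − E + P = (-3.500) − 0.55 + 3.75 = -0.3 mm/day.

C ≈ -0.3 mm/day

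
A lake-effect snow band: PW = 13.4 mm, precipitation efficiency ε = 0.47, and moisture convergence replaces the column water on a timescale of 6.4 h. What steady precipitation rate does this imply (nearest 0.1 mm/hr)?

Each overturning extracts ε × PW = 0.47 × 13.4 = 6.298 mm.
Rate = ε·PW / τ = 6.298 / 6.4 h = 1.0 mm/hr.

R ≈ 1.0 mm/hr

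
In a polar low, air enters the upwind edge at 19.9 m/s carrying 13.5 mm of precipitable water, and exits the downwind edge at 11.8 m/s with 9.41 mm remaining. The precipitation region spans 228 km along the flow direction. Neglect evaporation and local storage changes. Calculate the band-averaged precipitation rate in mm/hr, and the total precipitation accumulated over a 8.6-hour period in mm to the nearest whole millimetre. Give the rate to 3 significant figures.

Column moisture flux per unit crosswind length is F = V × PW.
Inflow: F_in = 19.9 × 13.5 = 268.65 mm·m/s
Outflow: F_out = 11.8 × 9.41 = 111.038 mm·m/s
Steady-state rate R = (F_in − F_out)/L = (268.65 − 111.038) / 228000 m = 6.913e-04 mm/s.
R = 6.913e-04 × 3600 = 2.49 mm/hr.
Over 8.6 h: total = 2.49 × 8.6 = 21.414 ≈ 21 mm.

R ≈ 2.49 mm/hr; total ≈ 21 mm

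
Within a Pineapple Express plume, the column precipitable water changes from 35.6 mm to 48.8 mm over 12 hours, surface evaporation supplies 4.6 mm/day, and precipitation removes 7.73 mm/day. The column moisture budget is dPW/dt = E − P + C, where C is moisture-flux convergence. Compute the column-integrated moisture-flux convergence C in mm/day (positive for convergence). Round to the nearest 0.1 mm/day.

C ≈ 29.5 mm/day

dPW/dt = (48.8 − 35.6) mm / (12/24 day) = +26.400 mm/day.
C = dPW/dt − E + P = (+26.400) − 4.6 + 7.73 = 29.5 mm/day.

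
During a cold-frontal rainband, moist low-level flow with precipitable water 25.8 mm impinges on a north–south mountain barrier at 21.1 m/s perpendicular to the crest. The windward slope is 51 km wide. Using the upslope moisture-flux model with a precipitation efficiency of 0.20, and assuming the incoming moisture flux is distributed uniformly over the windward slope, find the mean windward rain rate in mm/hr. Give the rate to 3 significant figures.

R ≈ 7.69 mm/hr

Incoming column moisture flux per unit ridge length: F = V × PW = 21.1 × 25.8 = 544.38 mm·m/s.
Spread over the 51 km slope with efficiency ε = 0.20: R = ε·F/W = 0.20 × 544.38 / 51000 m = 2.135e-03 mm/s.
R = 2.135e-03 × 3600 = 7.69 mm/hr.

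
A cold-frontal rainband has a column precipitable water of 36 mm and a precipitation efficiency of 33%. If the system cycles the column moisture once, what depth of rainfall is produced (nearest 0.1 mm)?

rainfall ≈ 11.9 mm

Rainfall = ε × PW = 0.33 × 36 = 11.9 mm.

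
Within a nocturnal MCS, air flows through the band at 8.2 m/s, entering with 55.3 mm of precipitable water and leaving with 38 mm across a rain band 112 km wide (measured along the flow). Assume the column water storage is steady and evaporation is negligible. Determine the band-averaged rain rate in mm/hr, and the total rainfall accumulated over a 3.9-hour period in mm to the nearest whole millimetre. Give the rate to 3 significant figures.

Column moisture flux per unit crosswind length is F = V × PW.
Inflow: F_in = 8.2 × 55.3 = 453.46 mm·m/s
Outflow: F_out = 8.2 × 38 = 311.6 mm·m/s
Steady-state rate R = (F_in − F_out)/L = (453.46 − 311.6) / 112000 m = 1.267e-03 mm/s.
R = 1.267e-03 × 3600 = 4.56 mm/hr.
Over 3.9 h: total = 4.56 × 3.9 = 17.784 ≈ 18 mm.

R ≈ 4.56 mm/hr; total ≈ 18 mm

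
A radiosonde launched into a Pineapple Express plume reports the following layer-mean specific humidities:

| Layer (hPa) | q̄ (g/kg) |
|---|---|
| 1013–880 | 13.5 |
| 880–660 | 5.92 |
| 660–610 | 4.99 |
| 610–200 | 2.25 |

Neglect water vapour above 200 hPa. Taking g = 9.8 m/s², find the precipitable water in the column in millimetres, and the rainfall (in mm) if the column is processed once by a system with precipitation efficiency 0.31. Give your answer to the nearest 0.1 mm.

PW ≈ 43.6 mm; rainfall ≈ 13.5 mm

Precipitable water is the column-integrated vapour mass per unit area: PW = (1/g) Σ q̄ Δp, with q in kg/kg and Δp in Pa (1 kg/m² of water = 1 mm).
Layer 1013–880 hPa: Δp = 133 hPa = 13300 Pa, q̄ = 0.0135 kg/kg → 0.0135 × 13300 / 9.8 = 18.32 mm
Layer 880–660 hPa: Δp = 220 hPa = 22000 Pa, q̄ = 0.00592 kg/kg → 0.00592 × 22000 / 9.8 = 13.29 mm
Layer 660–610 hPa: Δp = 50 hPa = 5000 Pa, q̄ = 0.00499 kg/kg → 0.00499 × 5000 / 9.8 = 2.55 mm
Layer 610–200 hPa: Δp = 410 hPa = 41000 Pa, q̄ = 0.00225 kg/kg → 0.00225 × 41000 / 9.8 = 9.41 mm
PW = 18.32 + 13.29 + 2.55 + 9.41 = 43.57 ≈ 43.6 mm.
Rainfall = ε × PW = 0.31 × 43.6 = 13.5 mm.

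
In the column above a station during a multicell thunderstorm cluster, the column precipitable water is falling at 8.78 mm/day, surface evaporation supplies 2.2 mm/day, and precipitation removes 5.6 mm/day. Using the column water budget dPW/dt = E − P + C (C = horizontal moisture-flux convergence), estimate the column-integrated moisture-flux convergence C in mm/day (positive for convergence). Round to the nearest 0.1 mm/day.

C ≈ -5.4 mm/day

dPW/dt = -8.78 mm/day.
C = dPW/dt − E + P = (-8.78) − 2.2 + 5.6 = -5.4 mm/day.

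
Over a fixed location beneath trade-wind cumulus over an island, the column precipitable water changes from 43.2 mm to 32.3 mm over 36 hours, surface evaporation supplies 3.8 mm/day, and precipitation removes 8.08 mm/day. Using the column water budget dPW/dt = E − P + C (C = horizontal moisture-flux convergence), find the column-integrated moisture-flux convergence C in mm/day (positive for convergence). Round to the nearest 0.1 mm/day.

dPW/dt = (32.3 − 43.2) mm / (36/24 day) = -7.267 mm/day.
C = dPW/dt − E + P = (-7.267) − 3.8 + 8.08 = -3.0 mm/day.

C ≈ -3.0 mm/day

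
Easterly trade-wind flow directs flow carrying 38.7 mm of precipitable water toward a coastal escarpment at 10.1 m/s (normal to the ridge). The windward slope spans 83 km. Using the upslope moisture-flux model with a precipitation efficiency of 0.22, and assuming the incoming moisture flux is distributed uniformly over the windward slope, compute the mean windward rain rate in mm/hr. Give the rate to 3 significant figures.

Incoming column moisture flux per unit ridge length: F = V × PW = 10.1 × 38.7 = 390.87 mm·m/s.
Spread over the 83 km slope with efficiency ε = 0.22: R = ε·F/W = 0.22 × 390.87 / 83000 m = 1.036e-03 mm/s.
R = 1.036e-03 × 3600 = 3.73 mm/hr.

R ≈ 3.73 mm/hr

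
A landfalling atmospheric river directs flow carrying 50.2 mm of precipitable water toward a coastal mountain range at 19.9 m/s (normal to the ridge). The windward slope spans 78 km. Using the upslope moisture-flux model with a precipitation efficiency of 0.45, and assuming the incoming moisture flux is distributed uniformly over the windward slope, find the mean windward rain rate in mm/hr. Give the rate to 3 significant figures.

Incoming column moisture flux per unit ridge length: F = V × PW = 19.9 × 50.2 = 998.98 mm·m/s.
Spread over the 78 km slope with efficiency ε = 0.45: R = ε·F/W = 0.45 × 998.98 / 78000 m = 5.763e-03 mm/s.
R = 5.763e-03 × 3600 = 20.7 mm/hr.

R ≈ 20.7 mm/hr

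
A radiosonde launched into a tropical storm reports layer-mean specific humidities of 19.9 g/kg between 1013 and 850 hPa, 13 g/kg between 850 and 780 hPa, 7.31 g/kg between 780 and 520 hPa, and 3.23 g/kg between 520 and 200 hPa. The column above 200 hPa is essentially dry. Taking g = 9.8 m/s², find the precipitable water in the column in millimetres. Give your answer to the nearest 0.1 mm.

PW ≈ 72.3 mm

Precipitable water is the column-integrated vapour mass per unit area: PW = (1/g) Σ q̄ Δp, with q in kg/kg and Δp in Pa (1 kg/m² of water = 1 mm).
Layer 1013–850 hPa: Δp = 163 hPa = 16300 Pa, q̄ = 0.0199 kg/kg → 0.0199 × 16300 / 9.8 = 33.10 mm
Layer 850–780 hPa: Δp = 70 hPa = 7000 Pa, q̄ = 0.013 kg/kg → 0.013 × 7000 / 9.8 = 9.29 mm
Layer 780–520 hPa: Δp = 260 hPa = 26000 Pa, q̄ = 0.00731 kg/kg → 0.00731 × 26000 / 9.8 = 19.39 mm
Layer 520–200 hPa: Δp = 320 hPa = 32000 Pa, q̄ = 0.00323 kg/kg → 0.00323 × 32000 / 9.8 = 10.55 mm
PW = 33.10 + 9.29 + 19.39 + 10.55 = 72.33 ≈ 72.3 mm.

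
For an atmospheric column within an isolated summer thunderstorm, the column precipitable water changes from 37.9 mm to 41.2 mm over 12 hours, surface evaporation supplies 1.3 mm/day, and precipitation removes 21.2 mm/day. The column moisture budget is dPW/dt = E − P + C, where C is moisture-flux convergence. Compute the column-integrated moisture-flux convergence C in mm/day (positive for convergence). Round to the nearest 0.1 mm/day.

C ≈ 26.5 mm/day

dPW/dt = (41.2 − 37.9) mm / (12/24 day) = +6.600 mm/day.
C = dPW/dt − E + P = (+6.600) − 1.3 + 21.2 = 26.5 mm/day.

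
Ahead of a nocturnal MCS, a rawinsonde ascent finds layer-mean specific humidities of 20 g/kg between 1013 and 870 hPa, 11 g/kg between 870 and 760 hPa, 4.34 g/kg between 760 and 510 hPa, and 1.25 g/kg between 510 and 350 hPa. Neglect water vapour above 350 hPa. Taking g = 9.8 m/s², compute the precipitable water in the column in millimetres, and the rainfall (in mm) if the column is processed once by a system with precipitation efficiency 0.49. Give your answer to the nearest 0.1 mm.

Precipitable water is the column-integrated vapour mass per unit area: PW = (1/g) Σ q̄ Δp, with q in kg/kg and Δp in Pa (1 kg/m² of water = 1 mm).
Layer 1013–870 hPa: Δp = 143 hPa = 14300 Pa, q̄ = 0.02 kg/kg → 0.02 × 14300 / 9.8 = 29.18 mm
Layer 870–760 hPa: Δp = 110 hPa = 11000 Pa, q̄ = 0.011 kg/kg → 0.011 × 11000 / 9.8 = 12.35 mm
Layer 760–510 hPa: Δp = 250 hPa = 25000 Pa, q̄ = 0.00434 kg/kg → 0.00434 × 25000 / 9.8 = 11.07 mm
Layer 510–350 hPa: Δp = 160 hPa = 16000 Pa, q̄ = 0.00125 kg/kg → 0.00125 × 16000 / 9.8 = 2.04 mm
PW = 29.18 + 12.35 + 11.07 + 2.04 = 54.64 ≈ 54.6 mm.
Rainfall = ε × PW = 0.49 × 54.6 = 26.8 mm.

PW ≈ 54.6 mm; rainfall ≈ 26.8 mm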